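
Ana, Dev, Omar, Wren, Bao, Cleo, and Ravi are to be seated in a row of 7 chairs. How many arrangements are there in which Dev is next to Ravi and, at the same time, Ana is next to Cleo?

Treat {Dev,Ravi} as one block (2 orders) and {Ana,Cleo} as another (2 orders).
That leaves 5 units to arrange: 2 × 2 × 5! = 4 × 120 = 480.

480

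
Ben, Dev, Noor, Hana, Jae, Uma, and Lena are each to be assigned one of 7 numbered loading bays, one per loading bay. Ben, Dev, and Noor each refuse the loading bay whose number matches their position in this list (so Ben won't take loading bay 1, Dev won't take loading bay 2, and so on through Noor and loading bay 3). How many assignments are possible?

3216

Let Aᵢ (for i ∈ {1, 2, 3}) be the placements that put person i in their forbidden loading bay. Any j of these fix j positions, leaving (7−j)! ways to fill the rest, and there are C(3,j) ways to pick which j.
By inclusion–exclusion, the number of valid placements is Σ_{j=0}^{3} (−1)^j C(3,j)·(7−j)!.
Computing: 5040 − 2160 + 360 − 24 = 3216.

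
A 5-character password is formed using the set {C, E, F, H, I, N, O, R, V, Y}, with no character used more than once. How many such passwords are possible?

30240

With no repetition, fill the 5 characters in order: 10 choices, then 9, down to 6.
That product is 10 × 9 × 8 × 7 × 6 = 30240.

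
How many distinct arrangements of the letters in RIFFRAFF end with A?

105

Fix A in the last position and arrange the remaining 7 letters.
Those 7 letters have F appearing 4 times and R appearing twice, giving (7)!/(4!·2!) = 105.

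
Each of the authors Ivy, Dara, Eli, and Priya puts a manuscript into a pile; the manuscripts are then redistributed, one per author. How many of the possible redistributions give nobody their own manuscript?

9

Let Aᵢ be the assignments in which author i gets their own manuscript. We want the size of the complement of A₁∪…∪A_4.
By inclusion–exclusion this is Σ_{j=0}^{4} (−1)^j C(4,j)·(4−j)!.
Computing: 24 − 24 + 12 − 4 + 1 = 9.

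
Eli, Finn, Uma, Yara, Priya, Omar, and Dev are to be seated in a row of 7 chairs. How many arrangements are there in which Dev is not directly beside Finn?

3600

Of the 7! = 5040 arrangements, those with Dev and Finn adjacent number 2 × 6! = 1440 (treat the pair as a block with 2 internal orders).
So 5040 − 1440 = 3600 arrangements keep them apart.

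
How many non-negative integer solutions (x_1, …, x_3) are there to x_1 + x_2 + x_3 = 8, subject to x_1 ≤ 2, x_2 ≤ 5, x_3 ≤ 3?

Without the upper bounds there are C(10,2) = 45 ways to split 8 among 3 variables.
Subtract solutions that violate a single cap (substitute x_i' = x_i − (cap_i+1)): x_1 ≥ 3 gives C(7,2) = 21; x_2 ≥ 6 gives C(4,2) = 6; x_3 ≥ 4 gives C(6,2) = 15. Together 42.
Add back pairs where two caps are both exceeded: 0 + 3 + 0 = 3.
By inclusion–exclusion the count is 45 − 42 + 3 = 6.

6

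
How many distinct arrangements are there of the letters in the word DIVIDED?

The 7 letters of DIVIDED have repeats: D appearing 3 times and I appearing twice.
The number of distinct arrangements is 7!/(3!·2!) = 5040/12 = 420.

420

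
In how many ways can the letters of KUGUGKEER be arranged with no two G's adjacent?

17640

Total arrangements of KUGUGKEER: 9!/(2!·2!·2!·2!) = 22680.
If the two G's are adjacent, glue them into one block, leaving 8 items to arrange: (8)!/(2!·2!·2!) = 5040 ways.
Subtracting, 22680 − 5040 = 17640 arrangements keep the G's apart.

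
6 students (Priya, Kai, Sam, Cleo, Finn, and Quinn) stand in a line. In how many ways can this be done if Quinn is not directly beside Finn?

Of the 6! = 720 arrangements, those with Quinn and Finn adjacent number 2 × 5! = 240 (treat the pair as a block with 2 internal orders).
So 720 − 240 = 480 arrangements keep them apart.

480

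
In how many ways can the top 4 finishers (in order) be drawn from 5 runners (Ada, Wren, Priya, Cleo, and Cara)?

There are 5 choices for 1st place, 4 for 2nd, and so on down to 2 for position 4.
That gives 5 × 4 × 3 × 2 = 120.

120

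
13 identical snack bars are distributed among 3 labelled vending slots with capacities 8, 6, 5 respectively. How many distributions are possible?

Ignoring the caps, the number of non-negative solutions to x_1+…+x_3 = 13 is C(15,2) = 105.
Subtract solutions that violate a single cap (substitute x_i' = x_i − (cap_i+1)): x_1 ≥ 9 gives C(6,2) = 15; x_2 ≥ 7 gives C(8,2) = 28; x_3 ≥ 6 gives C(9,2) = 36. Together 79.
Add back pairs where two caps are both exceeded: 0 + 0 + 1 = 1.
By inclusion–exclusion the count is 105 − 79 + 1 = 27.

27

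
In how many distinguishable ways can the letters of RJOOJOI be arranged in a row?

420

Letter multiplicities in RJOOJOI: I×1, J×2, O×3, R×1.
The number of distinct arrangements is 7!/(3!·2!) = 5040/12 = 420.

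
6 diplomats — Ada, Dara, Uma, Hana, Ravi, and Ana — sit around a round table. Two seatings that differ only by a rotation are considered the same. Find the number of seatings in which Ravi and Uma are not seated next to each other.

Without the restriction there are (5)! = 120 seatings.
Those with Ravi next to Uma: fuse the pair into one unit and seat 5 units around a circle — 2·(4)! = 48.
Subtracting, 120 − 48 = 72.

72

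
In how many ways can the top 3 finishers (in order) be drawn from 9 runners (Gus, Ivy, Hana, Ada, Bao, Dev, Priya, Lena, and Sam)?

There are 9 choices for 1st place, 8 for 2nd, and 7 for 3rd.
That gives 9 × 8 × 7 = 504.

504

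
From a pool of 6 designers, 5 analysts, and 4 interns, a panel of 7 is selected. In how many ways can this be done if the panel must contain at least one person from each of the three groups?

With no constraint there are C(15,7) = 6435 possible selections.
Selections missing a whole group: no designers → C(9,7) = 36; no analysts → C(10,7) = 120; no interns → C(11,7) = 330.
Add back selections omitting two groups (i.e. drawn from a single group): C(6,7) + C(5,7) + C(4,7) = 0.
By inclusion–exclusion: 6435 − 486 + 0 = 5949.

5949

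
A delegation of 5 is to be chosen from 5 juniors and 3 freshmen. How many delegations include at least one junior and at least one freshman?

55

Unrestricted: C(8,5) = 56 ways to pick any 5 of the 8.
Subtract selections that omit an entire group: no juniors → C(3,5) = 0; no freshmen → C(5,5) = 1.
Both groups omitted at once is impossible, so 56 − 1 = 55.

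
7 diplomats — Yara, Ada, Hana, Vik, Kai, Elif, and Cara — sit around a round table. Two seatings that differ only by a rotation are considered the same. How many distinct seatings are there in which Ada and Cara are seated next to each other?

240

Treat {Ada, Cara} as one unit (2 internal orders) and seat the resulting 6 units around the table: (5)! circular arrangements.
So 2 × (5)! = 2 × 120 = 240.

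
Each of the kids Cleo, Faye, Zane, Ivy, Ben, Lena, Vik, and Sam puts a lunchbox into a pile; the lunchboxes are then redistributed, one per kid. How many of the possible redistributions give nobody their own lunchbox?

This is the derangement count D_8: permutations of 8 items with no fixed point.
By inclusion–exclusion this is Σ_{j=0}^{8} (−1)^j C(8,j)·(8−j)!.
Computing: 40320 − 40320 + 20160 − 6720 + 1680 − 336 + 56 − 8 + 1 = 14833.

14833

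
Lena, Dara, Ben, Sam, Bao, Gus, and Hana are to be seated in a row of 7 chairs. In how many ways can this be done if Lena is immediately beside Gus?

Treat {Lena, Gus} as a single unit. There are 6 units to order, and the pair itself can be ordered 2 ways.
So the count is 2·(6)! = 1440.

1440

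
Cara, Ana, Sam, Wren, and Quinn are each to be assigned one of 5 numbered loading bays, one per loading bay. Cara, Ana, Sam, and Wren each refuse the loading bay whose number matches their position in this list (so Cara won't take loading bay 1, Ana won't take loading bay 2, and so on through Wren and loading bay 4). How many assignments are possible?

Let Aᵢ (for 1 ≤ i ≤ 4) be the placements that put person i in their forbidden loading bay. Any j of these fix j positions, leaving (5−j)! ways to fill the rest, and there are C(4,j) ways to pick which j.
By inclusion–exclusion, the number of valid placements is Σ_{j=0}^{4} (−1)^j C(4,j)·(5−j)!.
Computing: 120 − 96 + 36 − 8 + 1 = 53.

53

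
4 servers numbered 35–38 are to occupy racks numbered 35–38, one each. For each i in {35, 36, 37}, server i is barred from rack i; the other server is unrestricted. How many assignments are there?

Let Aᵢ (for i ∈ {35, 36, 37}) be the placements that put server i in its forbidden rack. Any j of these fix j positions, leaving (4−j)! ways to fill the rest, and there are C(3,j) ways to pick which j.
By inclusion–exclusion, the number of valid placements is Σ_{j=0}^{3} (−1)^j C(3,j)·(4−j)!.
Computing: 24 − 18 + 6 − 1 = 11.

11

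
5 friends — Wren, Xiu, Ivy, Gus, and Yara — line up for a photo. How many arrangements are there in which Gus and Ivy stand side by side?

Treat {Gus, Ivy} as a single unit. There are 4 units to order, and the pair itself can be ordered 2 ways.
So the count is 2·(4)! = 48.

48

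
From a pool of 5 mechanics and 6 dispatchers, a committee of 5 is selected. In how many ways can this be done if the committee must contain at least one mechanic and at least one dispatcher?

Total 5-person selections from all 11: C(11,5) = 462.
Subtract selections that omit an entire group: no mechanics → C(6,5) = 6; no dispatchers → C(5,5) = 1.
Both groups omitted at once is impossible, so 462 − 7 = 455.

455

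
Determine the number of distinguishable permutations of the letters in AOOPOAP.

210

Letter multiplicities in AOOPOAP: A×2, O×3, P×2.
The number of distinct arrangements is 7!/(3!·2!·2!) = 5040/24 = 210.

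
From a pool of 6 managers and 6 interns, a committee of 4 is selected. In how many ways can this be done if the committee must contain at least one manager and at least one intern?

With no constraint there are C(12,4) = 495 possible selections.
Subtract selections that omit an entire group: no managers → C(6,4) = 15; no interns → C(6,4) = 15.
Both groups omitted at once is impossible, so 495 − 30 = 465.

465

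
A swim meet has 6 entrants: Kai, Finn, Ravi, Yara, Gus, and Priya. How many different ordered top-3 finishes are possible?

120

This is an ordered selection of 3 from 6: P(6,3).
That gives 6 × 5 × 4 = 120.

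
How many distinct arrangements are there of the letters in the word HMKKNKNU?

Letter multiplicities in HMKKNKNU: H×1, K×3, M×1, N×2, U×1.
The number of distinct arrangements is 8!/(3!·2!) = 40320/12 = 3360.

3360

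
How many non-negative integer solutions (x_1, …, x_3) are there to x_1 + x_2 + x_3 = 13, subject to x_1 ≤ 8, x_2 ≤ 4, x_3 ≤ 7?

Ignoring the caps, the number of non-negative solutions to x_1+…+x_3 = 13 is C(15,2) = 105.
Subtract solutions that violate a single cap (substitute x_i' = x_i − (cap_i+1)): x_1 ≥ 9 gives C(6,2) = 15; x_2 ≥ 5 gives C(10,2) = 45; x_3 ≥ 8 gives C(7,2) = 21. Together 81.
Add back pairs where two caps are both exceeded: 0 + 0 + 1 = 1.
By inclusion–exclusion the count is 105 − 81 + 1 = 25.

25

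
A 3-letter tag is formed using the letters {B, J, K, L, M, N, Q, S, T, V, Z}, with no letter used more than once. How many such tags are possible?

With no repetition, fill the 3 letters in order: 11 choices, then 10, down to 9.
That product is 11 × 10 × 9 = 990.

990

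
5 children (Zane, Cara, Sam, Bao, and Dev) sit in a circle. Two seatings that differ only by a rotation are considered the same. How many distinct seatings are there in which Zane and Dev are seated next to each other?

12

Glue Zane and Dev into a block (2 internal orders). Seating 4 units around a circle gives (3)! arrangements.
So 2 × (3)! = 2 × 6 = 12.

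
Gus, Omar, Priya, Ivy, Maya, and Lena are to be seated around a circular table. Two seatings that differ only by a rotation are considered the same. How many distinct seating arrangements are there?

Seat Gus anywhere (absorbing the rotational symmetry), then permute the other 5: (5)! = 120.

120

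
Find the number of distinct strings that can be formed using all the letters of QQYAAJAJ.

1680

The 8 letters of QQYAAJAJ have repeats: A appearing 3 times, J appearing twice, and Q appearing twice.
So there are 8! / (3!·2!·2!) = 1680 distinguishable arrangements.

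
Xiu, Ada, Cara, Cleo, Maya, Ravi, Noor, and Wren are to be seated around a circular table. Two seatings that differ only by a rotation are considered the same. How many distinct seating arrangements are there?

5040

Seat Xiu anywhere (absorbing the rotational symmetry), then permute the other 7: (7)! = 5040.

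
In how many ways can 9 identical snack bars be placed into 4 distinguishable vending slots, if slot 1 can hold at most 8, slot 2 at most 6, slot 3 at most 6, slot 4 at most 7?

Without the upper bounds there are C(12,3) = 220 ways to split 9 among 4 vending slots.
Subtract solutions that violate a single cap (substitute x_i' = x_i − (cap_i+1)): x_1 ≥ 9 gives C(3,3) = 1; x_2 ≥ 7 gives C(5,3) = 10; x_3 ≥ 7 gives C(5,3) = 10; x_4 ≥ 8 gives C(4,3) = 4. Together 25.
No two caps can be exceeded simultaneously, so the pair terms are all 0.
By inclusion–exclusion the count is 220 − 25 + 0 = 195.

195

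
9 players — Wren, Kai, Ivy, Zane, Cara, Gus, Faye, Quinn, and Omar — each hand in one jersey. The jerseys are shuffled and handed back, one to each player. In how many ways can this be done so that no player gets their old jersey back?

133496

Let Aᵢ be the assignments in which player i gets their old jersey. We want the size of the complement of A₁∪…∪A_9.
By inclusion–exclusion this is Σ_{j=0}^{9} (−1)^j C(9,j)·(9−j)!.
Computing: 362880 − 362880 + 181440 − 60480 + 15120 − 3024 + 504 − 72 + 9 − 1 = 133496.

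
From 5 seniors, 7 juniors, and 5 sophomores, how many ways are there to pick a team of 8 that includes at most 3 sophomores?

Split by how many sophomores are chosen (0 through 3).
Sum: C(5,0)·C(12,8) + C(5,1)·C(12,7) + C(5,2)·C(12,6) + C(5,3)·C(12,5) = 495 + 3960 + 9240 + 7920 = 21615.

21615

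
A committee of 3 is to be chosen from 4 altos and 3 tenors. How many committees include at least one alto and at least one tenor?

30

Unrestricted: C(7,3) = 35 ways to pick any 3 of the 7.
Selections missing a whole group: no altos → C(3,3) = 1; no tenors → C(4,3) = 4.
Both groups omitted at once is impossible, so 35 − 5 = 30.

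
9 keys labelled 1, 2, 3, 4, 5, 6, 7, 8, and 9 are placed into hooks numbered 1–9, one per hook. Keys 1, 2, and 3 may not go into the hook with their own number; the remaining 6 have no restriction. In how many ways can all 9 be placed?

256320

Let Aᵢ (for i ∈ {1, 2, 3}) be the placements that put key i in its forbidden hook. Any j of these fix j positions, leaving (9−j)! ways to fill the rest, and there are C(3,j) ways to pick which j.
By inclusion–exclusion, the number of valid placements is Σ_{j=0}^{3} (−1)^j C(3,j)·(9−j)!.
Computing: 362880 − 120960 + 15120 − 720 = 256320.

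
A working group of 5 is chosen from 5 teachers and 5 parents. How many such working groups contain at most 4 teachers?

251

Split by how many teachers are chosen (0 through 4).
Sum: C(5,0)·C(5,5) + C(5,1)·C(5,4) + C(5,2)·C(5,3) + C(5,3)·C(5,2) + C(5,4)·C(5,1) = 1 + 25 + 100 + 100 + 25 = 251.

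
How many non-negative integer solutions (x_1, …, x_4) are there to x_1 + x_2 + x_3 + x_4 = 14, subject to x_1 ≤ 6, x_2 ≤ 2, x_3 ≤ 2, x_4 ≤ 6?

By stars and bars, unrestricted non-negative solutions to x_1+…+x_4 = 14 number C(14+3,3) = 680.
Subtract solutions that violate a single cap (substitute x_i' = x_i − (cap_i+1)): x_1 ≥ 7 gives C(10,3) = 120; x_2 ≥ 3 gives C(14,3) = 364; x_3 ≥ 3 gives C(14,3) = 364; x_4 ≥ 7 gives C(10,3) = 120. Together 968.
Add back pairs where two caps are both exceeded: 35 + 35 + 1 + 165 + 35 + 35 = 306.
Subtract triples: 4 + 0 + 0 + 4 = 8.
By inclusion–exclusion the count is 680 − 968 + 306 − 8 = 10.

10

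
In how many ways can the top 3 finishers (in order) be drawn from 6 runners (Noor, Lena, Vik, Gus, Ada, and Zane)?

This is an ordered selection of 3 from 6: P(6,3).
That gives 6 × 5 × 4 = 120.

120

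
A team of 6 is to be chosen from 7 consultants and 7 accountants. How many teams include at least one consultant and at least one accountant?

Total 6-person selections from all 14: C(14,6) = 3003.
Selections missing a whole group: no consultants → C(7,6) = 7; no accountants → C(7,6) = 7.
Both groups omitted at once is impossible, so 3003 − 14 = 2989.

2989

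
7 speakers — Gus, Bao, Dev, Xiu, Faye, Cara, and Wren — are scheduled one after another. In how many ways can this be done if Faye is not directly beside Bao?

Of the 7! = 5040 arrangements, those with Faye and Bao adjacent number 2 × 6! = 1440 (treat the pair as a block with 2 internal orders).
So 5040 − 1440 = 3600 arrangements keep them apart.

3600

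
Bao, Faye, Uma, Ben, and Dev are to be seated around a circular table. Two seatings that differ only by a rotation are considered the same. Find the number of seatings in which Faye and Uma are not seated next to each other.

12

Without the restriction there are (4)! = 24 seatings.
Those with Faye next to Uma: fuse the pair into one unit and seat 4 units around a circle — 2·(3)! = 12.
Subtracting, 24 − 12 = 12.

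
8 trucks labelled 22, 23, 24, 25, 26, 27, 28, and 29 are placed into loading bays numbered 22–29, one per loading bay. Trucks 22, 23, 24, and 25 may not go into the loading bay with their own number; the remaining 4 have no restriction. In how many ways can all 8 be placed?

24024

Let Aᵢ (for 22 ≤ i ≤ 25) be the placements that put truck i in its forbidden loading bay. Any j of these fix j positions, leaving (8−j)! ways to fill the rest, and there are C(4,j) ways to pick which j.
By inclusion–exclusion, the number of valid placements is Σ_{j=0}^{4} (−1)^j C(4,j)·(8−j)!.
Computing: 40320 − 20160 + 4320 − 480 + 24 = 24024.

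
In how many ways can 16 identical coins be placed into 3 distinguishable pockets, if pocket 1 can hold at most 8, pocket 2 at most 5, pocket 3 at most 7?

Without the upper bounds there are C(18,2) = 153 ways to split 16 among 3 pockets.
Subtract solutions that violate a single cap (substitute x_i' = x_i − (cap_i+1)): x_1 ≥ 9 gives C(9,2) = 36; x_2 ≥ 6 gives C(12,2) = 66; x_3 ≥ 8 gives C(10,2) = 45. Together 147.
Add back pairs where two caps are both exceeded: 3 + 0 + 6 = 9.
By inclusion–exclusion the count is 153 − 147 + 9 = 15.

15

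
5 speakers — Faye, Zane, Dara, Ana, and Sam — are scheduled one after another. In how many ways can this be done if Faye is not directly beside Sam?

There are 5! = 120 arrangements in all. If Faye and Sam are adjacent, merging them into one block gives 2·(4)! = 48 arrangements.
So 120 − 48 = 72 arrangements keep them apart.

72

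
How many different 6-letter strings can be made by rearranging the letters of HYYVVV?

60

The 6 letters of HYYVVV have repeats: V appearing 3 times and Y appearing twice.
Dividing 6! = 720 by 3!·2! = 12 for the repeated letters gives 60.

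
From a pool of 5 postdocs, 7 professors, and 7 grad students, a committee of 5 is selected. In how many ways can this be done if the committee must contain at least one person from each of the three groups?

8085

Total 5-person selections from all 19: C(19,5) = 11628.
Subtract selections that omit an entire group: no postdocs → C(14,5) = 2002; no professors → C(12,5) = 792; no grad students → C(12,5) = 792.
Add back selections omitting two groups (i.e. drawn from a single group): C(5,5) + C(7,5) + C(7,5) = 43.
By inclusion–exclusion: 11628 − 3586 + 43 = 8085.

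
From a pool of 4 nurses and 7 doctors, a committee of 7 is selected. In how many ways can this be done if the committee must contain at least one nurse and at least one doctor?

Total 7-person selections from all 11: C(11,7) = 330.
Selections missing a whole group: no nurses → C(7,7) = 1; no doctors → C(4,7) = 0.
Both groups omitted at once is impossible, so 330 − 1 = 329.

329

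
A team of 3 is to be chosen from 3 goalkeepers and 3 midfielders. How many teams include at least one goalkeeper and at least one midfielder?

With no constraint there are C(6,3) = 20 possible selections.
Selections missing a whole group: no goalkeepers → C(3,3) = 1; no midfielders → C(3,3) = 1.
Both groups omitted at once is impossible, so 20 − 2 = 18.

18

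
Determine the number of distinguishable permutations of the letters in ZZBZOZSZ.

336

Letter multiplicities in ZZBZOZSZ: B×1, O×1, S×1, Z×5.
The number of distinct arrangements is 8!/(5!) = 40320/120 = 336.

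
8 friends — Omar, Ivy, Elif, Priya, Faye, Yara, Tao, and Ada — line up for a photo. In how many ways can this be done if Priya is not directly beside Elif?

Of the 8! = 40320 arrangements, those with Priya and Elif adjacent number 2 × 7! = 10080 (treat the pair as a block with 2 internal orders).
Complementary counting: 40320 − 10080 = 30240.

30240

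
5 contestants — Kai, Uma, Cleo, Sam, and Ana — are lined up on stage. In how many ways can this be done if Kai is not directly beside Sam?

72

Of the 5! = 120 arrangements, those with Kai and Sam adjacent number 2 × 4! = 48 (treat the pair as a block with 2 internal orders).
Complementary counting: 120 − 48 = 72.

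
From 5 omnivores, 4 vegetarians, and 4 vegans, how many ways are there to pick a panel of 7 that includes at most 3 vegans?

1632

Split by how many vegans are chosen (0 through 3).
Sum: C(4,0)·C(9,7) + C(4,1)·C(9,6) + C(4,2)·C(9,5) + C(4,3)·C(9,4) = 36 + 336 + 756 + 504 = 1632.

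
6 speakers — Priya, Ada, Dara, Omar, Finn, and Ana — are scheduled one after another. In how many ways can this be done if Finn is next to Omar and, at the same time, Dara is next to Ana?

Treat {Finn,Omar} as one block (2 orders) and {Dara,Ana} as another (2 orders).
That leaves 4 units to arrange: 2 × 2 × 4! = 4 × 24 = 96.

96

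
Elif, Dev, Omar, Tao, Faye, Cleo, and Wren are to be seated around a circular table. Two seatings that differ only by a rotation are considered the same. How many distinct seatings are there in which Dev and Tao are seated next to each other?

240

Treat {Dev, Tao} as one unit (2 internal orders) and seat the resulting 6 units around the table: (5)! circular arrangements.
So 2 × (5)! = 2 × 120 = 240.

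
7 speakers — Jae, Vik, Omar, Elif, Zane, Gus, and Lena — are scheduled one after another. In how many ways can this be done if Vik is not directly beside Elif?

3600

Of the 7! = 5040 arrangements, those with Vik and Elif adjacent number 2 × 6! = 1440 (treat the pair as a block with 2 internal orders).
So 5040 − 1440 = 3600 arrangements keep them apart.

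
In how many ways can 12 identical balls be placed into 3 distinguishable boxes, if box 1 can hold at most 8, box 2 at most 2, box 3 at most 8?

18

Without the upper bounds there are C(14,2) = 91 ways to split 12 among 3 boxes.
Subtract solutions that violate a single cap (substitute x_i' = x_i − (cap_i+1)): x_1 ≥ 9 gives C(5,2) = 10; x_2 ≥ 3 gives C(11,2) = 55; x_3 ≥ 9 gives C(5,2) = 10. Together 75.
Add back pairs where two caps are both exceeded: 1 + 0 + 1 = 2.
By inclusion–exclusion the count is 91 − 75 + 2 = 18.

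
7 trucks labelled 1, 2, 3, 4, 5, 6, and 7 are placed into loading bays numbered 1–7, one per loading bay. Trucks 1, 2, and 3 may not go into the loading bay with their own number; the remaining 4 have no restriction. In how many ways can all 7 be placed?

Let Aᵢ (for i ∈ {1, 2, 3}) be the placements that put truck i in its forbidden loading bay. Any j of these fix j positions, leaving (7−j)! ways to fill the rest, and there are C(3,j) ways to pick which j.
By inclusion–exclusion, the number of valid placements is Σ_{j=0}^{3} (−1)^j C(3,j)·(7−j)!.
Computing: 5040 − 2160 + 360 − 24 = 3216.

3216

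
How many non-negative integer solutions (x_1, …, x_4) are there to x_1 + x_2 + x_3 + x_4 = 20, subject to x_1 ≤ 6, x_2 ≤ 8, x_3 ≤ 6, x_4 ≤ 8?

157

Without the upper bounds there are C(23,3) = 1771 ways to split 20 among 4 variables.
Subtract solutions that violate a single cap (substitute x_i' = x_i − (cap_i+1)): x_1 ≥ 7 gives C(16,3) = 560; x_2 ≥ 9 gives C(14,3) = 364; x_3 ≥ 7 gives C(16,3) = 560; x_4 ≥ 9 gives C(14,3) = 364. Together 1848.
Add back pairs where two caps are both exceeded: 35 + 84 + 35 + 35 + 10 + 35 = 234.
By inclusion–exclusion the count is 1771 − 1848 + 234 = 157.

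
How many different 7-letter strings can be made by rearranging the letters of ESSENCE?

420

ESSENCE has 7 letters with E appearing 3 times and S appearing twice.
Dividing 7! = 5040 by 3!·2! = 12 for the repeated letters gives 420.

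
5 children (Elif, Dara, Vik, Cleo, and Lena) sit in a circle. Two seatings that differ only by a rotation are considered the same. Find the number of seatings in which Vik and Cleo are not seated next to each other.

All circular seatings of 5 people number (4)! = 24.
Those with Vik next to Cleo: fuse the pair into one unit and seat 4 units around a circle — 2·(3)! = 12.
Subtracting, 24 − 12 = 12.

12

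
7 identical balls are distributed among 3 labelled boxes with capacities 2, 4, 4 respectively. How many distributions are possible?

9

Ignoring the caps, the number of non-negative solutions to x_1+…+x_3 = 7 is C(9,2) = 36.
Subtract solutions that violate a single cap (substitute x_i' = x_i − (cap_i+1)): x_1 ≥ 3 gives C(6,2) = 15; x_2 ≥ 5 gives C(4,2) = 6; x_3 ≥ 5 gives C(4,2) = 6. Together 27.
No two caps can be exceeded simultaneously, so the pair terms are all 0.
By inclusion–exclusion the count is 36 − 27 + 0 = 9.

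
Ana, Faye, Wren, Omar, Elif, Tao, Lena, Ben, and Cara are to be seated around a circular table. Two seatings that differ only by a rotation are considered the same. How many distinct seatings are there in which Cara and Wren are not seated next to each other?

Without the restriction there are (8)! = 40320 seatings.
Those with Cara next to Wren: fuse the pair into one unit and seat 8 units around a circle — 2·(7)! = 10080.
Subtracting, 40320 − 10080 = 30240.

30240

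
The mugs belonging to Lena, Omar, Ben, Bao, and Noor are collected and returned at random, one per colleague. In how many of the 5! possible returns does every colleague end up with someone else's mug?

44

This is the derangement count D_5: permutations of 5 items with no fixed point.
By inclusion–exclusion this is Σ_{j=0}^{5} (−1)^j C(5,j)·(5−j)!.
Computing: 120 − 120 + 60 − 20 + 5 − 1 = 44.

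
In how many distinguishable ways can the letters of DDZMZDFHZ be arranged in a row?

Letter multiplicities in DDZMZDFHZ: D×3, F×1, H×1, M×1, Z×3.
The number of distinct arrangements is 9!/(3!·3!) = 362880/36 = 10080.

10080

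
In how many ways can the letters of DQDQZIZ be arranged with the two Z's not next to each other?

There are 7!/(2!·2!·2!) = 630 arrangements of DQDQZIZ in total.
Arrangements with the Z's together: treat ZZ as one letter, giving (6)!/(2!·2!) = 180.
Hence 630 − 180 = 450.

450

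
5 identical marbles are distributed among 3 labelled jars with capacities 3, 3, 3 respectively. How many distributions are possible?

12

By stars and bars, unrestricted non-negative solutions to x_1+…+x_3 = 5 number C(5+2,2) = 21.
Subtract solutions that violate a single cap (substitute x_i' = x_i − (cap_i+1)): x_1 ≥ 4 gives C(3,2) = 3; x_2 ≥ 4 gives C(3,2) = 3; x_3 ≥ 4 gives C(3,2) = 3. Together 9.
No two caps can be exceeded simultaneously, so the pair terms are all 0.
By inclusion–exclusion the count is 21 − 9 + 0 = 12.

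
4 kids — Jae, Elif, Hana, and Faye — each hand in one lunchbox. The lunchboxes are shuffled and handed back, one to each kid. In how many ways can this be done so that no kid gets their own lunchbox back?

9

Count assignments avoiding every fixed point. For any j of the 4 kids fixed to their own lunchbox, the other 4−j can be arranged in (4−j)! ways.
By inclusion–exclusion this is Σ_{j=0}^{4} (−1)^j C(4,j)·(4−j)!.
Computing: 24 − 24 + 12 − 4 + 1 = 9.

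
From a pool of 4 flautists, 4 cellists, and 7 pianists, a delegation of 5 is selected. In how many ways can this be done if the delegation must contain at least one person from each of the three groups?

With no constraint there are C(15,5) = 3003 possible selections.
Selections missing a whole group: no flautists → C(11,5) = 462; no cellists → C(11,5) = 462; no pianists → C(8,5) = 56.
Add back selections omitting two groups (i.e. drawn from a single group): C(4,5) + C(4,5) + C(7,5) = 21.
By inclusion–exclusion: 3003 − 980 + 21 = 2044.

2044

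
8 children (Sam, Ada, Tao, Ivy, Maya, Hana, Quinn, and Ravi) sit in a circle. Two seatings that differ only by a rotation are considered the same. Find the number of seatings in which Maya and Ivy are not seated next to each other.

All circular seatings of 8 people number (7)! = 5040.
Those with Maya next to Ivy: fuse the pair into one unit and seat 7 units around a circle — 2·(6)! = 1440.
Subtracting, 5040 − 1440 = 3600.

3600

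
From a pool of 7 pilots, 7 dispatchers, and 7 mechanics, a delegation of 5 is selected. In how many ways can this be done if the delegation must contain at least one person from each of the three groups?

14406

With no constraint there are C(21,5) = 20349 possible selections.
Selections missing a whole group: no pilots → C(14,5) = 2002; no dispatchers → C(14,5) = 2002; no mechanics → C(14,5) = 2002.
Add back selections omitting two groups (i.e. drawn from a single group): C(7,5) + C(7,5) + C(7,5) = 63.
By inclusion–exclusion: 20349 − 6006 + 63 = 14406.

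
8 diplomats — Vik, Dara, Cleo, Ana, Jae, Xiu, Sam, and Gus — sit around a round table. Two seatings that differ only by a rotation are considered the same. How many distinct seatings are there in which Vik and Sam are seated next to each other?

Glue Vik and Sam into a block (2 internal orders). Seating 7 units around a circle gives (6)! arrangements.
So 2 × (6)! = 2 × 720 = 1440.

1440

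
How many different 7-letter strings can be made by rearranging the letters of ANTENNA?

Letter multiplicities in ANTENNA: A×2, E×1, N×3, T×1.
Dividing 7! = 5040 by 3!·2! = 12 for the repeated letters gives 420.

420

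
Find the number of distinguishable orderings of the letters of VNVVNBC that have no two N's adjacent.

300

Total arrangements of VNVVNBC: 7!/(3!·2!) = 420.
If the two N's are adjacent, glue them into one block, leaving 6 items to arrange: (6)!/(3!) = 120 ways.
Hence 420 − 120 = 300.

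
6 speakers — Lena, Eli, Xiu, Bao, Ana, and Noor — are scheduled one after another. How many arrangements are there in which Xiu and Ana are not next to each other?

Of the 6! = 720 arrangements, those with Xiu and Ana adjacent number 2 × 5! = 240 (treat the pair as a block with 2 internal orders).
So 720 − 240 = 480 arrangements keep them apart.

480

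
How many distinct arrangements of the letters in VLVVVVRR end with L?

21

With the last slot taken by L, it remains to arrange the other 7 letters (VVVVVRR).
Those 7 letters have R appearing twice and V appearing 5 times, giving (7)!/(5!·2!) = 21.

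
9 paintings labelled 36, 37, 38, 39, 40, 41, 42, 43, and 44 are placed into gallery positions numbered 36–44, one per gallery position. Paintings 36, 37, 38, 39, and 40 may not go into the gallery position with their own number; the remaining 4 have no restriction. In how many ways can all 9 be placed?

Let Aᵢ (for 36 ≤ i ≤ 40) be the placements that put painting i in its forbidden gallery position. Any j of these fix j positions, leaving (9−j)! ways to fill the rest, and there are C(5,j) ways to pick which j.
By inclusion–exclusion, the number of valid placements is Σ_{j=0}^{5} (−1)^j C(5,j)·(9−j)!.
Computing: 362880 − 201600 + 50400 − 7200 + 600 − 24 = 205056.

205056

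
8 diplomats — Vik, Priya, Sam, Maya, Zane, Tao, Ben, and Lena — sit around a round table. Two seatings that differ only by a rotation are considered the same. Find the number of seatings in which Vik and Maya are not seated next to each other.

Without the restriction there are (7)! = 5040 seatings.
Those with Vik next to Maya: fuse the pair into one unit and seat 7 units around a circle — 2·(6)! = 1440.
Subtracting, 5040 − 1440 = 3600.

3600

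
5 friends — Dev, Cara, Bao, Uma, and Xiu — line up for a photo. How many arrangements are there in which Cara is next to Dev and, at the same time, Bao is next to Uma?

Treat {Cara,Dev} as one block (2 orders) and {Bao,Uma} as another (2 orders).
That leaves 3 units to arrange: 2 × 2 × 3! = 4 × 6 = 24.

24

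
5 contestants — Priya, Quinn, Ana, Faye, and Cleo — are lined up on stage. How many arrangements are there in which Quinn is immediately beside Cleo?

48

Treat {Quinn, Cleo} as a single unit. There are 4 units to order, and the pair itself can be ordered 2 ways.
So the count is 2·(4)! = 48.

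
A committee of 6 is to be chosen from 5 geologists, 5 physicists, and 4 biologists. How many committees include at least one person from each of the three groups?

2625

Total 6-person selections from all 14: C(14,6) = 3003.
Subtract selections that omit an entire group: no geologists → C(9,6) = 84; no physicists → C(9,6) = 84; no biologists → C(10,6) = 210.
Add back selections omitting two groups (i.e. drawn from a single group): C(5,6) + C(5,6) + C(4,6) = 0.
By inclusion–exclusion: 3003 − 378 + 0 = 2625.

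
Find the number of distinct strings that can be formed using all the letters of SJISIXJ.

630

Letter multiplicities in SJISIXJ: I×2, J×2, S×2, X×1.
Dividing 7! = 5040 by 2!·2!·2! = 8 for the repeated letters gives 630.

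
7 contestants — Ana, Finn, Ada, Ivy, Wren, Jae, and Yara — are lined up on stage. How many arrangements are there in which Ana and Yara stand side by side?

1440

Place the 5 others and the Ana-Yara pair as 6 objects in a line; the pair has 2 internal arrangements.
That gives 2 × 6! = 2 × 720 = 1440.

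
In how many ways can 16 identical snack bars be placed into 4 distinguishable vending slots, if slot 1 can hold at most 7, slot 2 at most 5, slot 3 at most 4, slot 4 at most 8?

134

By stars and bars, unrestricted non-negative solutions to x_1+…+x_4 = 16 number C(16+3,3) = 969.
Subtract solutions that violate a single cap (substitute x_i' = x_i − (cap_i+1)): x_1 ≥ 8 gives C(11,3) = 165; x_2 ≥ 6 gives C(13,3) = 286; x_3 ≥ 5 gives C(14,3) = 364; x_4 ≥ 9 gives C(10,3) = 120. Together 935.
Add back pairs where two caps are both exceeded: 10 + 20 + 0 + 56 + 4 + 10 = 100.
By inclusion–exclusion the count is 969 − 935 + 100 = 134.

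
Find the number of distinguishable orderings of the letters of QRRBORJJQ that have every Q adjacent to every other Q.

Treat the 2 copies of Q as a single block. The multiset to arrange is then {QQ, B, J, J, O, R, R, R}, 8 items in all.
That gives (8)!/(3!·2!) = 3360 arrangements.

3360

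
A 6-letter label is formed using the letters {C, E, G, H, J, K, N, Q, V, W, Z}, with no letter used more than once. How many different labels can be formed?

With no repetition, fill the 6 letters in order: 11 choices, then 10, down to 6.
That product is 11 × 10 × 9 × 8 × 7 × 6 = 332640.

332640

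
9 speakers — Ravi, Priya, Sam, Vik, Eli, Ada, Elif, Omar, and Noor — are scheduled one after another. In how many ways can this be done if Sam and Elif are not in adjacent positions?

Of the 9! = 362880 arrangements, those with Sam and Elif adjacent number 2 × 8! = 80640 (treat the pair as a block with 2 internal orders).
Complementary counting: 362880 − 80640 = 282240.

282240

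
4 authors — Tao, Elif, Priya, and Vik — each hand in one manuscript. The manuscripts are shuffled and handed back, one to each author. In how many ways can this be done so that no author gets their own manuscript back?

Let Aᵢ be the assignments in which author i gets their own manuscript. We want the size of the complement of A₁∪…∪A_4.
By inclusion–exclusion this is Σ_{j=0}^{4} (−1)^j C(4,j)·(4−j)!.
Computing: 24 − 24 + 12 − 4 + 1 = 9.

9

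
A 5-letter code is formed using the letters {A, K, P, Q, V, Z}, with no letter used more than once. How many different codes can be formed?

Choose and order 5 of the 6 symbols: the first letter has 6 options, the next 5, and so on down to 2.
6 × 5 × 4 × 3 × 2 = 720.

720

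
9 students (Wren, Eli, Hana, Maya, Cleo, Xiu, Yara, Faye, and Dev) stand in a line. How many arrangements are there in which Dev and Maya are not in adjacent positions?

282240

Of the 9! = 362880 arrangements, those with Dev and Maya adjacent number 2 × 8! = 80640 (treat the pair as a block with 2 internal orders).
So 362880 − 80640 = 282240 arrangements keep them apart.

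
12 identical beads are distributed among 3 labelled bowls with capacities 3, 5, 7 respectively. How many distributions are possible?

By stars and bars, unrestricted non-negative solutions to x_1+…+x_3 = 12 number C(12+2,2) = 91.
Subtract solutions that violate a single cap (substitute x_i' = x_i − (cap_i+1)): x_1 ≥ 4 gives C(10,2) = 45; x_2 ≥ 6 gives C(8,2) = 28; x_3 ≥ 8 gives C(6,2) = 15. Together 88.
Add back pairs where two caps are both exceeded: 6 + 1 + 0 = 7.
By inclusion–exclusion the count is 91 − 88 + 7 = 10.

10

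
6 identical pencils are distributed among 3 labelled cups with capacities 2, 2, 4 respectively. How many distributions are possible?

Without the upper bounds there are C(8,2) = 28 ways to split 6 among 3 cups.
Subtract solutions that violate a single cap (substitute x_i' = x_i − (cap_i+1)): x_1 ≥ 3 gives C(5,2) = 10; x_2 ≥ 3 gives C(5,2) = 10; x_3 ≥ 5 gives C(3,2) = 3. Together 23.
Add back pairs where two caps are both exceeded: 1 + 0 + 0 = 1.
By inclusion–exclusion the count is 28 − 23 + 1 = 6.

6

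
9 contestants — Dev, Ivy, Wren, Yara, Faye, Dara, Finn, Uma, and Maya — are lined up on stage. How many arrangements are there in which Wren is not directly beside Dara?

282240

There are 9! = 362880 arrangements in all. If Wren and Dara are adjacent, merging them into one block gives 2·(8)! = 80640 arrangements.
So 362880 − 80640 = 282240 arrangements keep them apart.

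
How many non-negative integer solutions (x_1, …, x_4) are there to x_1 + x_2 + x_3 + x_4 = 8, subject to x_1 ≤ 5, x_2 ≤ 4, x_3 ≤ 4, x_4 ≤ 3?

Without the upper bounds there are C(11,3) = 165 ways to split 8 among 4 variables.
Subtract solutions that violate a single cap (substitute x_i' = x_i − (cap_i+1)): x_1 ≥ 6 gives C(5,3) = 10; x_2 ≥ 5 gives C(6,3) = 20; x_3 ≥ 5 gives C(6,3) = 20; x_4 ≥ 4 gives C(7,3) = 35. Together 85.
No two caps can be exceeded simultaneously, so the pair terms are all 0.
By inclusion–exclusion the count is 165 − 85 + 0 = 80.

80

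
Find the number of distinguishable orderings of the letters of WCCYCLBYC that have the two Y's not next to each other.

Total arrangements of WCCYCLBYC: 9!/(4!·2!) = 7560.
Arrangements with the Y's together: treat YY as one letter, giving (8)!/(4!) = 1680.
Subtracting, 7560 − 1680 = 5880 arrangements keep the Y's apart.

5880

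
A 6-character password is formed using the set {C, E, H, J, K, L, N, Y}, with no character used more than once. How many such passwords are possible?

Choose and order 6 of the 8 symbols: the first character has 8 options, the next 7, and so on down to 3.
That product is 8 × 7 × 6 × 5 × 4 × 3 = 20160.

20160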